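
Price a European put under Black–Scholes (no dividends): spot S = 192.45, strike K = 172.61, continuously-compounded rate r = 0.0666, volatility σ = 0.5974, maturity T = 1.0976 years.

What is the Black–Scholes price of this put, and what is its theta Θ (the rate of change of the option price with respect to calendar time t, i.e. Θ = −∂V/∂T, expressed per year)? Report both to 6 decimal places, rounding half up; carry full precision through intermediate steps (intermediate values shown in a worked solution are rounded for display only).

price = 29.097379
Θ = -12.806806

σ√T = 0.5974·√1.0976 = 0.625875
d₁ = (ln(S/K) + (r+σ²/2)T) / (σ√T) = (ln(192.45/172.61) + (0.0666+0.5974²/2)·1.0976) / 0.625875 = (0.108802 + 0.268960) / 0.625875 = 0.603574
d₂ = d₁ − σ√T = 0.603574 − 0.625875 = -0.022301
e^{−rT} = e^{−0.0666·1.0976} = 0.929508
N(−d₁) = 0.273064,  N(−d₂) = 0.508896
Put price V = K·e^{−rT}·N(−d₂) − S·N(−d₁) = 81.648471 − 52.551092 = 29.097379
φ(d₁) = (1/√(2π))·e^{−d₁²/2} = 0.332509
Θ = −S·φ(d₁)·σ/(2√T) + r·K·e^{−rT}·N(−d₂) = −18.244594 + 5.437788 = -12.806806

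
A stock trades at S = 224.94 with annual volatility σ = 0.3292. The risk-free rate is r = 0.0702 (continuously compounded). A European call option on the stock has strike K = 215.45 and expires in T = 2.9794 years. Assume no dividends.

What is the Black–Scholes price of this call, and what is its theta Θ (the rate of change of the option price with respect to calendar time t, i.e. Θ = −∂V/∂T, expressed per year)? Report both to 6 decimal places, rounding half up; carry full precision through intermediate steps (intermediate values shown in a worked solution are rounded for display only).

σ√T = 0.3292·√2.9794 = 0.568230
d₁ = (ln(S/K) + (r+σ²/2)T) / (σ√T) = (ln(224.94/215.45) + (0.0702+0.3292²/2)·2.9794) / 0.568230 = (0.043105 + 0.370597) / 0.568230 = 0.728053
d₂ = d₁ − σ√T = 0.728053 − 0.568230 = 0.159823
e^{−rT} = e^{−0.0702·2.9794} = 0.811270
N(d₁) = 0.766709,  N(d₂) = 0.563490
Call price V = S·N(d₁) − K·e^{−rT}·N(d₂) = 172.463596 − 98.491332 = 73.972264
φ(d₁) = (1/√(2π))·e^{−d₁²/2} = 0.306062
Θ = −S·φ(d₁)·σ/(2√T) − r·K·e^{−rT}·N(d₂) = −6.565094 − 6.914091 = -13.479186

price = 73.972264
Θ = -13.479186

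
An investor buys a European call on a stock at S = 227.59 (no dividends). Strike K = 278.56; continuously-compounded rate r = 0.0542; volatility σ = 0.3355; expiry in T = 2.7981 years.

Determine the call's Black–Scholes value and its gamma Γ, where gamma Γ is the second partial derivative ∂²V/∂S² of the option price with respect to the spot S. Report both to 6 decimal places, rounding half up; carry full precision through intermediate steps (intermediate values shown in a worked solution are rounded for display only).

price = 45.911695
Γ = 0.003067

σ√T = 0.3355·√2.7981 = 0.561208
d₁ = (ln(S/K) + (r+σ²/2)T) / (σ√T) = (ln(227.59/278.56) + (0.0542+0.3355²/2)·2.7981) / 0.561208 = (-0.202088 + 0.309134) / 0.561208 = 0.190743
d₂ = d₁ − σ√T = 0.190743 − 0.561208 = -0.370465
e^{−rT} = e^{−0.0542·2.7981} = 0.859283
N(d₁) = 0.575637,  N(d₂) = 0.355518
Call price V = S·N(d₁) − K·e^{−rT}·N(d₂) = 131.009142 − 85.097447 = 45.911695
φ(d₁) = (1/√(2π))·e^{−d₁²/2} = 0.391751
Γ = φ(d₁) / (S·σ·√T) = 0.003067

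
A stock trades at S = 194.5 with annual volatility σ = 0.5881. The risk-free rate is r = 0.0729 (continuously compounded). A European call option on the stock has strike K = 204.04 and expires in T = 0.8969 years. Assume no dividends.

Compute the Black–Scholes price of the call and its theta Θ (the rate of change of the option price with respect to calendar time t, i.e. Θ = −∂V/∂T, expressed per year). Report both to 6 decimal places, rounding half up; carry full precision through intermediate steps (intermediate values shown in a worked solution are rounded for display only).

price = 44.002033
Θ = -28.569884

σ√T = 0.5881·√0.8969 = 0.556959
d₁ = (ln(S/K) + (r+σ²/2)T) / (σ√T) = (ln(194.5/204.04) + (0.0729+0.5881²/2)·0.8969) / 0.556959 = (-0.047884 + 0.220486) / 0.556959 = 0.309900
d₂ = d₁ − σ√T = 0.309900 − 0.556959 = -0.247059
e^{−rT} = e^{−0.0729·0.8969} = 0.936708
N(d₁) = 0.621682,  N(d₂) = 0.402431
Call price V = S·N(d₁) − K·e^{−rT}·N(d₂) = 120.917075 − 76.915043 = 44.002033
φ(d₁) = (1/√(2π))·e^{−d₁²/2} = 0.380238
Θ = −S·φ(d₁)·σ/(2√T) − r·K·e^{−rT}·N(d₂) = −22.962777 − 5.607107 = -28.569884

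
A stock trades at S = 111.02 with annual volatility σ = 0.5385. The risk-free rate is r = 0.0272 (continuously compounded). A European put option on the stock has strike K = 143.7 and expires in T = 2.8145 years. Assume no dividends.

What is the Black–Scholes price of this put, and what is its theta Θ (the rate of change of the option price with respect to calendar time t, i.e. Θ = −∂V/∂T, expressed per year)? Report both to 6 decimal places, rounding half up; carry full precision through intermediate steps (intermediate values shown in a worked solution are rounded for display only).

price = 54.382815
Θ = -4.198124

σ√T = 0.5385·√2.8145 = 0.903413
d₁ = (ln(S/K) + (r+σ²/2)T) / (σ√T) = (ln(111.02/143.7) + (0.0272+0.5385²/2)·2.8145) / 0.903413 = (-0.258017 + 0.484632) / 0.903413 = 0.250843
d₂ = d₁ − σ√T = 0.250843 − 0.903413 = -0.652570
e^{−rT} = e^{−0.0272·2.8145} = 0.926303
N(−d₁) = 0.400968,  N(−d₂) = 0.742983
Put price V = K·e^{−rT}·N(−d₂) − S·N(−d₁) = 98.898271 − 44.515455 = 54.382815
φ(d₁) = (1/√(2π))·e^{−d₁²/2} = 0.386587
Θ = −S·φ(d₁)·σ/(2√T) + r·K·e^{−rT}·N(−d₂) = −6.888157 + 2.690033 = -4.198124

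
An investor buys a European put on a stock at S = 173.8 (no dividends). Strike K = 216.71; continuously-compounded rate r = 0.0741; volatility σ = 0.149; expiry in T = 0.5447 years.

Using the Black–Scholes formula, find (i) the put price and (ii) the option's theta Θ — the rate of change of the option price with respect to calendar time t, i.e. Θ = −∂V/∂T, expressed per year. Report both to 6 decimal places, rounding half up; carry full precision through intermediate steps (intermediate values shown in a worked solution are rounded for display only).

σ√T = 0.149·√0.5447 = 0.109968
d₁ = (ln(S/K) + (r+σ²/2)T) / (σ√T) = (ln(173.8/216.71) + (0.0741+0.149²/2)·0.5447) / 0.109968 = (-0.220655 + 0.046409) / 0.109968 = -1.584522
d₂ = d₁ − σ√T = -1.584522 − 0.109968 = -1.694489
e^{−rT} = e^{−0.0741·0.5447} = 0.960441
N(−d₁) = 0.943462,  N(−d₂) = 0.954914
Put price V = K·e^{−rT}·N(−d₂) − S·N(−d₁) = 198.753152 − 163.973778 = 34.779374
φ(d₁) = (1/√(2π))·e^{−d₁²/2} = 0.113689
Θ = −S·φ(d₁)·σ/(2√T) + r·K·e^{−rT}·N(−d₂) = −1.994545 + 14.727609 = 12.733063

price = 34.779374
Θ = 12.733063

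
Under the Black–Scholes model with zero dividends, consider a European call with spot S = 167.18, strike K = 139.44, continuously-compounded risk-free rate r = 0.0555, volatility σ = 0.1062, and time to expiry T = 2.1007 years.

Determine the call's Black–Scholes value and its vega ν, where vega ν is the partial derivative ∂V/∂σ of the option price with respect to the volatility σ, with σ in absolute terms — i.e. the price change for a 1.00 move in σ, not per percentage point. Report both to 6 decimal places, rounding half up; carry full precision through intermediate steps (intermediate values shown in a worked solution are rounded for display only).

price = 43.307689
ν = 12.741784

σ√T = 0.1062·√2.1007 = 0.153924
d₁ = (ln(S/K) + (r+σ²/2)T) / (σ√T) = (ln(167.18/139.44) + (0.0555+0.1062²/2)·2.1007) / 0.153924 = (0.181437 + 0.128435) / 0.153924 = 2.013147
d₂ = d₁ − σ√T = 2.013147 − 0.153924 = 1.859223
e^{−rT} = e^{−0.0555·2.1007} = 0.889951
N(d₁) = 0.977950,  N(d₂) = 0.968502
Call price V = S·N(d₁) − K·e^{−rT}·N(d₂) = 163.493754 − 120.186065 = 43.307689
φ(d₁) = (1/√(2π))·e^{−d₁²/2} = 0.052585
ν = S·φ(d₁)·√T = 12.741784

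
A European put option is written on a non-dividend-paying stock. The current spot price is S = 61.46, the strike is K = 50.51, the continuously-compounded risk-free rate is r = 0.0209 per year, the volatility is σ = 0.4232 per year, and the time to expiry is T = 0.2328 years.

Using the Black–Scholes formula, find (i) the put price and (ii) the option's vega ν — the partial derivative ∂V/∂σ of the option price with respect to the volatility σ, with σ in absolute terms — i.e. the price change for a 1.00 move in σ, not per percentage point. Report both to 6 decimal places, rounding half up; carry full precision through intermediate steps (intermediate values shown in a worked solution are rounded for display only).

σ√T = 0.4232·√0.2328 = 0.204191
d₁ = (ln(S/K) + (r+σ²/2)T) / (σ√T) = (ln(61.46/50.51) + (0.0209+0.4232²/2)·0.2328) / 0.204191 = (0.196215 + 0.025713) / 0.204191 = 1.086862
d₂ = d₁ − σ√T = 1.086862 − 0.204191 = 0.882671
e^{−rT} = e^{−0.0209·0.2328} = 0.995146
N(−d₁) = 0.138549,  N(−d₂) = 0.188707
Put price V = K·e^{−rT}·N(−d₂) − S·N(−d₁) = 9.485328 − 8.515212 = 0.970117
φ(d₁) = (1/√(2π))·e^{−d₁²/2} = 0.221004
ν = S·φ(d₁)·√T = 6.553672

price = 0.970117
ν = 6.553672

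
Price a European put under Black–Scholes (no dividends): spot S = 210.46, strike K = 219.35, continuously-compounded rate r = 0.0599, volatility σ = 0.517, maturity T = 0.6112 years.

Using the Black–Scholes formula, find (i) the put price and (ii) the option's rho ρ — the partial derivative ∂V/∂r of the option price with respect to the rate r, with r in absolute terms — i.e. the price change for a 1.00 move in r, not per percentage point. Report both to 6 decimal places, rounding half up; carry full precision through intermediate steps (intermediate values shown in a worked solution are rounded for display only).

price = 34.291577
ρ = -75.567972

σ√T = 0.517·√0.6112 = 0.404187
d₁ = (ln(S/K) + (r+σ²/2)T) / (σ√T) = (ln(210.46/219.35) + (0.0599+0.517²/2)·0.6112) / 0.404187 = (-0.041373 + 0.118294) / 0.404187 = 0.190311
d₂ = d₁ − σ√T = 0.190311 − 0.404187 = -0.213875
e^{−rT} = e^{−0.0599·0.6112} = 0.964051
N(−d₁) = 0.424533,  N(−d₂) = 0.584678
Put price V = K·e^{−rT}·N(−d₂) − S·N(−d₁) = 123.638698 − 89.347121 = 34.291577
ρ = −K·T·e^{−rT}·N(−d₂) = -75.567972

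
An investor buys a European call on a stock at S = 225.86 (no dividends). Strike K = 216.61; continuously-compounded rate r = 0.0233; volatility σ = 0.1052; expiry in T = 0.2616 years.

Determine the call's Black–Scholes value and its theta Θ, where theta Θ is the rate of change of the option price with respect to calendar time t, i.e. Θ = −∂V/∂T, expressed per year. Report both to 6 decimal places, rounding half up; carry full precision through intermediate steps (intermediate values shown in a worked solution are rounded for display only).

price = 11.778631
Θ = -10.127426

σ√T = 0.1052·√0.2616 = 0.053806
d₁ = (ln(S/K) + (r+σ²/2)T) / (σ√T) = (ln(225.86/216.61) + (0.0233+0.1052²/2)·0.2616) / 0.053806 = (0.041817 + 0.007543) / 0.053806 = 0.917356
d₂ = d₁ − σ√T = 0.917356 − 0.053806 = 0.863549
e^{−rT} = e^{−0.0233·0.2616} = 0.993923
N(d₁) = 0.820522,  N(d₂) = 0.806082
Call price V = S·N(d₁) − K·e^{−rT}·N(d₂) = 185.323069 − 173.544437 = 11.778631
φ(d₁) = (1/√(2π))·e^{−d₁²/2} = 0.261922
Θ = −S·φ(d₁)·σ/(2√T) − r·K·e^{−rT}·N(d₂) = −6.083841 − 4.043585 = -10.127426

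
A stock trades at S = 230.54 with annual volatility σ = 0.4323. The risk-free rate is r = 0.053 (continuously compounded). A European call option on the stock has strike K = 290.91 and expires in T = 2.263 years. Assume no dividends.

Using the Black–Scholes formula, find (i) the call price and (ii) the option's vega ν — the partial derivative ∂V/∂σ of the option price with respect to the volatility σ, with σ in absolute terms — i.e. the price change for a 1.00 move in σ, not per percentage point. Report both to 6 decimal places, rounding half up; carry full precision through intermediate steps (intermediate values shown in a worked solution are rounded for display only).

σ√T = 0.4323·√2.263 = 0.650321
d₁ = (ln(S/K) + (r+σ²/2)T) / (σ√T) = (ln(230.54/290.91) + (0.053+0.4323²/2)·2.263) / 0.650321 = (-0.232590 + 0.331397) / 0.650321 = 0.151937
d₂ = d₁ − σ√T = 0.151937 − 0.650321 = -0.498383
e^{−rT} = e^{−0.053·2.263} = 0.886975
N(d₁) = 0.560382,  N(d₂) = 0.309107
Call price V = S·N(d₁) − K·e^{−rT}·N(d₂) = 129.190411 − 79.758784 = 49.431628
φ(d₁) = (1/√(2π))·e^{−d₁²/2} = 0.394364
ν = S·φ(d₁)·√T = 136.768413

price = 49.431628
ν = 136.768413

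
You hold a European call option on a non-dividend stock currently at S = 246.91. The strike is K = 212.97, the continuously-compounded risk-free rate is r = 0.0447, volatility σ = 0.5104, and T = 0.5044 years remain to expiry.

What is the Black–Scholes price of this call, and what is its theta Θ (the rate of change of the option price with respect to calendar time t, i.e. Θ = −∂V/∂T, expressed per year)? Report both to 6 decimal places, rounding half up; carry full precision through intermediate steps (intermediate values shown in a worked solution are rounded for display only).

price = 55.576368
Θ = -34.340802

σ√T = 0.5104·√0.5044 = 0.362492
d₁ = (ln(S/K) + (r+σ²/2)T) / (σ√T) = (ln(246.91/212.97) + (0.0447+0.5104²/2)·0.5044) / 0.362492 = (0.147873 + 0.088247) / 0.362492 = 0.651379
d₂ = d₁ − σ√T = 0.651379 − 0.362492 = 0.288887
e^{−rT} = e^{−0.0447·0.5044} = 0.977706
N(d₁) = 0.742599,  N(d₂) = 0.613666
Call price V = S·N(d₁) − K·e^{−rT}·N(d₂) = 183.355107 − 127.778739 = 55.576368
φ(d₁) = (1/√(2π))·e^{−d₁²/2} = 0.322683
Θ = −S·φ(d₁)·σ/(2√T) − r·K·e^{−rT}·N(d₂) = −28.629092 − 5.711710 = -34.340802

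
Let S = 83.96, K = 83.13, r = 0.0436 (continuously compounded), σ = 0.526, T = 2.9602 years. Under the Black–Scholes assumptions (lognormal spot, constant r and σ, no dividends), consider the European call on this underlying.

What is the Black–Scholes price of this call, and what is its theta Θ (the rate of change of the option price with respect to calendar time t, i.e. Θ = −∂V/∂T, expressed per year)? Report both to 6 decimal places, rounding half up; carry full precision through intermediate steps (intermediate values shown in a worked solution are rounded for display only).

σ√T = 0.526·√2.9602 = 0.904995
d₁ = (ln(S/K) + (r+σ²/2)T) / (σ√T) = (ln(83.96/83.13) + (0.0436+0.526²/2)·2.9602) / 0.904995 = (0.009935 + 0.538573) / 0.904995 = 0.606089
d₂ = d₁ − σ√T = 0.606089 − 0.904995 = -0.298906
e^{−rT} = e^{−0.0436·2.9602} = 0.878917
N(d₁) = 0.727772,  N(d₂) = 0.382506
Call price V = S·N(d₁) − K·e^{−rT}·N(d₂) = 61.103754 − 27.947551 = 33.156203
φ(d₁) = (1/√(2π))·e^{−d₁²/2} = 0.332003
Θ = −S·φ(d₁)·σ/(2√T) − r·K·e^{−rT}·N(d₂) = −4.260985 − 1.218513 = -5.479498

price = 33.156203
Θ = -5.479498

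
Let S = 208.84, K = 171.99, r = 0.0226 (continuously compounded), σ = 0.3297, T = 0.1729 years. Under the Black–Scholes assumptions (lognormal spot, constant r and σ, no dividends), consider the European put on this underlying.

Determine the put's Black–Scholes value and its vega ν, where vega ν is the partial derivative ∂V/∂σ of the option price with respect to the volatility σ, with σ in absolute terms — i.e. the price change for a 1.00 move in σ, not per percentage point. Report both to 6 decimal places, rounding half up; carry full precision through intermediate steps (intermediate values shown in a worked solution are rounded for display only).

price = 0.859872
ν = 11.027176

σ√T = 0.3297·√0.1729 = 0.137093
d₁ = (ln(S/K) + (r+σ²/2)T) / (σ√T) = (ln(208.84/171.99) + (0.0226+0.3297²/2)·0.1729) / 0.137093 = (0.194132 + 0.013305) / 0.137093 = 1.513107
d₂ = d₁ − σ√T = 1.513107 − 0.137093 = 1.376013
e^{−rT} = e^{−0.0226·0.1729} = 0.996100
N(−d₁) = 0.065126,  N(−d₂) = 0.084409
Put price V = K·e^{−rT}·N(−d₂) − S·N(−d₁) = 14.460841 − 13.600969 = 0.859872
φ(d₁) = (1/√(2π))·e^{−d₁²/2} = 0.126985
ν = S·φ(d₁)·√T = 11.027176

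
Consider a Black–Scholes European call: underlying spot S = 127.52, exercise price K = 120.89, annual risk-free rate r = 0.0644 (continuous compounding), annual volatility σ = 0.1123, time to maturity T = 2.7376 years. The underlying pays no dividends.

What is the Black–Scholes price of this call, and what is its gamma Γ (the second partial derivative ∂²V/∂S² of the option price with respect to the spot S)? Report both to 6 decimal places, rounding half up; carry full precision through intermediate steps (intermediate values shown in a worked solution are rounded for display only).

price = 27.266572
Γ = 0.006961

σ√T = 0.1123·√2.7376 = 0.185808
d₁ = (ln(S/K) + (r+σ²/2)T) / (σ√T) = (ln(127.52/120.89) + (0.0644+0.1123²/2)·2.7376) / 0.185808 = (0.053392 + 0.193564) / 0.185808 = 1.329091
d₂ = d₁ − σ√T = 1.329091 − 0.185808 = 1.143283
e^{−rT} = e^{−0.0644·2.7376} = 0.838365
N(d₁) = 0.908091,  N(d₂) = 0.873539
Call price V = S·N(d₁) − K·e^{−rT}·N(d₂) = 115.799769 − 88.533197 = 27.266572
φ(d₁) = (1/√(2π))·e^{−d₁²/2} = 0.164939
Γ = φ(d₁) / (S·σ·√T) = 0.006961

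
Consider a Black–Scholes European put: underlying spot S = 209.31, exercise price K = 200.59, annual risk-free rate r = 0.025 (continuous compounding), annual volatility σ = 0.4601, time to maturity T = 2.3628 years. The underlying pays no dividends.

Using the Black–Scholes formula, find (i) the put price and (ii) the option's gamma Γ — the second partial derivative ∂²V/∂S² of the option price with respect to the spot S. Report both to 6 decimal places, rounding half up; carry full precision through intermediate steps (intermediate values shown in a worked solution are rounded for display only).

price = 45.483923
Γ = 0.002381

σ√T = 0.4601·√2.3628 = 0.707238
d₁ = (ln(S/K) + (r+σ²/2)T) / (σ√T) = (ln(209.31/200.59) + (0.025+0.4601²/2)·2.3628) / 0.707238 = (0.042553 + 0.309163) / 0.707238 = 0.497310
d₂ = d₁ − σ√T = 0.497310 − 0.707238 = -0.209929
e^{−rT} = e^{−0.025·2.3628} = 0.942641
N(−d₁) = 0.309485,  N(−d₂) = 0.583138
Put price V = K·e^{−rT}·N(−d₂) − S·N(−d₁) = 110.262309 − 64.778386 = 45.483923
φ(d₁) = (1/√(2π))·e^{−d₁²/2} = 0.352538
Γ = φ(d₁) / (S·σ·√T) = 0.002381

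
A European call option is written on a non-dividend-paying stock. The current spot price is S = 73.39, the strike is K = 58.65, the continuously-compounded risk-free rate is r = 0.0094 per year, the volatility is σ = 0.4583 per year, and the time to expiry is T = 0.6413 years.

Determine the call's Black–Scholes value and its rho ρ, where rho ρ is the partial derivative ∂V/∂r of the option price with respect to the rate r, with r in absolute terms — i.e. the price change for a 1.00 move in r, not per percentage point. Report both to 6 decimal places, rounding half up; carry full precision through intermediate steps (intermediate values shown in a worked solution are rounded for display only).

σ√T = 0.4583·√0.6413 = 0.367012
d₁ = (ln(S/K) + (r+σ²/2)T) / (σ√T) = (ln(73.39/58.65) + (0.0094+0.4583²/2)·0.6413) / 0.367012 = (0.224200 + 0.073377) / 0.367012 = 0.810810
d₂ = d₁ − σ√T = 0.810810 − 0.367012 = 0.443798
e^{−rT} = e^{−0.0094·0.6413} = 0.993990
N(d₁) = 0.791263,  N(d₂) = 0.671406
Call price V = S·N(d₁) − K·e^{−rT}·N(d₂) = 58.070772 − 39.141284 = 18.929488
ρ = K·T·e^{−rT}·N(d₂) = 25.101305

price = 18.929488
ρ = 25.101305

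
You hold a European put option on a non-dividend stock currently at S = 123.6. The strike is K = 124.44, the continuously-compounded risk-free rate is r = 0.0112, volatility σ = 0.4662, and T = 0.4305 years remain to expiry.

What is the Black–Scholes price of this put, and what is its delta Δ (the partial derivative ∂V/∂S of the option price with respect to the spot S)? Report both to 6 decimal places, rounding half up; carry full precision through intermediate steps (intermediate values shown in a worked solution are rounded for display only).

σ√T = 0.4662·√0.4305 = 0.305885
d₁ = (ln(S/K) + (r+σ²/2)T) / (σ√T) = (ln(123.6/124.44) + (0.0112+0.4662²/2)·0.4305) / 0.305885 = (-0.006773 + 0.051605) / 0.305885 = 0.146563
d₂ = d₁ − σ√T = 0.146563 − 0.305885 = -0.159323
e^{−rT} = e^{−0.0112·0.4305} = 0.995190
N(−d₁) = 0.441739,  N(−d₂) = 0.563293
Put price V = K·e^{−rT}·N(−d₂) − S·N(−d₁) = 69.758977 − 54.598886 = 15.160092
Δ = −N(−d₁) = -0.441739

price = 15.160092
Δ = -0.441739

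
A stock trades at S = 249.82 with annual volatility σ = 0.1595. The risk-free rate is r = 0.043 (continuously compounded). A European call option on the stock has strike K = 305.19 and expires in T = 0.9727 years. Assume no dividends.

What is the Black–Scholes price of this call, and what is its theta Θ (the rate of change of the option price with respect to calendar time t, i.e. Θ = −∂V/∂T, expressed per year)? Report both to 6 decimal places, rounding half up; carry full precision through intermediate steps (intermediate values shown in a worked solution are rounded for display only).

price = 3.491867
Θ = -6.986719

σ√T = 0.1595·√0.9727 = 0.157308
d₁ = (ln(S/K) + (r+σ²/2)T) / (σ√T) = (ln(249.82/305.19) + (0.043+0.1595²/2)·0.9727) / 0.157308 = (-0.200194 + 0.054199) / 0.157308 = -0.928085
d₂ = d₁ − σ√T = -0.928085 − 0.157308 = -1.085392
e^{−rT} = e^{−0.043·0.9727} = 0.959037
N(d₁) = 0.176682,  N(d₂) = 0.138874
Call price V = S·N(d₁) − K·e^{−rT}·N(d₂) = 44.138658 − 40.646791 = 3.491867
φ(d₁) = (1/√(2π))·e^{−d₁²/2} = 0.259342
Θ = −S·φ(d₁)·σ/(2√T) − r·K·e^{−rT}·N(d₂) = −5.238907 − 1.747812 = -6.986719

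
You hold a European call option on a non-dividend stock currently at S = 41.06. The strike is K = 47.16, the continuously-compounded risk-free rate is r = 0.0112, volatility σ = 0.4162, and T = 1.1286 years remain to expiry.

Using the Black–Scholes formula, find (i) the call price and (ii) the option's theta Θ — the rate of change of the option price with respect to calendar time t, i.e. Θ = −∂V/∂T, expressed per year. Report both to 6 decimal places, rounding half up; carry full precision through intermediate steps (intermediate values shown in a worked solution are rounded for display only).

σ√T = 0.4162·√1.1286 = 0.442153
d₁ = (ln(S/K) + (r+σ²/2)T) / (σ√T) = (ln(41.06/47.16) + (0.0112+0.4162²/2)·1.1286) / 0.442153 = (-0.138512 + 0.110390) / 0.442153 = -0.063602
d₂ = d₁ − σ√T = -0.063602 − 0.442153 = -0.505755
e^{−rT} = e^{−0.0112·1.1286} = 0.987439
N(d₁) = 0.474643,  N(d₂) = 0.306514
Call price V = S·N(d₁) − K·e^{−rT}·N(d₂) = 19.488860 − 14.273650 = 5.215210
φ(d₁) = (1/√(2π))·e^{−d₁²/2} = 0.398136
Θ = −S·φ(d₁)·σ/(2√T) − r·K·e^{−rT}·N(d₂) = −3.202231 − 0.159865 = -3.362096

price = 5.215210
Θ = -3.362096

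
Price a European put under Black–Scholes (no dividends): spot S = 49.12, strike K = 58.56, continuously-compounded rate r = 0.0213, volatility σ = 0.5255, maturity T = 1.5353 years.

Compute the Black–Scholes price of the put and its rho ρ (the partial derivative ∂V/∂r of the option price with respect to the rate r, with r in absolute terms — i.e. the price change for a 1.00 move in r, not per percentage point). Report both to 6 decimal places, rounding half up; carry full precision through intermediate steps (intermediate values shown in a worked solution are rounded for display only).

σ√T = 0.5255·√1.5353 = 0.651132
d₁ = (ln(S/K) + (r+σ²/2)T) / (σ√T) = (ln(49.12/58.56) + (0.0213+0.5255²/2)·1.5353) / 0.651132 = (-0.175786 + 0.244689) / 0.651132 = 0.105820
d₂ = d₁ − σ√T = 0.105820 − 0.651132 = -0.545312
e^{−rT} = e^{−0.0213·1.5353} = 0.967827
N(−d₁) = 0.457862,  N(−d₂) = 0.707231
Put price V = K·e^{−rT}·N(−d₂) − S·N(−d₁) = 40.082965 − 22.490204 = 17.592761
ρ = −K·T·e^{−rT}·N(−d₂) = -61.539377

price = 17.592761
ρ = -61.539377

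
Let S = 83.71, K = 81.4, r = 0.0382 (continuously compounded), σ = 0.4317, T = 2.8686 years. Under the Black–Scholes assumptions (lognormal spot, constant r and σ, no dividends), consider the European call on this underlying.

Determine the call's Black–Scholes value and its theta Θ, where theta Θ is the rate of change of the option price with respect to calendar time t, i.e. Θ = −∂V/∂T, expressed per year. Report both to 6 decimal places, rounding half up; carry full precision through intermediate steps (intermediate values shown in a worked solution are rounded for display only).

σ√T = 0.4317·√2.8686 = 0.731168
d₁ = (ln(S/K) + (r+σ²/2)T) / (σ√T) = (ln(83.71/81.4) + (0.0382+0.4317²/2)·2.8686) / 0.731168 = (0.027983 + 0.376884) / 0.731168 = 0.553726
d₂ = d₁ − σ√T = 0.553726 − 0.731168 = -0.177441
e^{−rT} = e^{−0.0382·2.8686} = 0.896210
N(d₁) = 0.710117,  N(d₂) = 0.429581
Call price V = S·N(d₁) − K·e^{−rT}·N(d₂) = 59.443888 − 31.338563 = 28.105325
φ(d₁) = (1/√(2π))·e^{−d₁²/2} = 0.342239
Θ = −S·φ(d₁)·σ/(2√T) − r·K·e^{−rT}·N(d₂) = −3.651105 − 1.197133 = -4.848238

price = 28.105325
Θ = -4.848238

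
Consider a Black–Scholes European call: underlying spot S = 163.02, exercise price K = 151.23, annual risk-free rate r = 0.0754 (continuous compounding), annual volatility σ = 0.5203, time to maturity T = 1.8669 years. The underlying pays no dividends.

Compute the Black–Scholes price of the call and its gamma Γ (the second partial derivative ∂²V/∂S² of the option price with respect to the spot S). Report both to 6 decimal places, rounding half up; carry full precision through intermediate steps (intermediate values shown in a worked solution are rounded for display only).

σ√T = 0.5203·√1.8669 = 0.710910
d₁ = (ln(S/K) + (r+σ²/2)T) / (σ√T) = (ln(163.02/151.23) + (0.0754+0.5203²/2)·1.8669) / 0.710910 = (0.075071 + 0.393460) / 0.710910 = 0.659059
d₂ = d₁ − σ√T = 0.659059 − 0.710910 = -0.051850
e^{−rT} = e^{−0.0754·1.8669} = 0.868694
N(d₁) = 0.745071,  N(d₂) = 0.479324
Call price V = S·N(d₁) − K·e^{−rT}·N(d₂) = 121.461495 − 62.970039 = 58.491457
φ(d₁) = (1/√(2π))·e^{−d₁²/2} = 0.321063
Γ = φ(d₁) / (S·σ·√T) = 0.002770

price = 58.491457
Γ = 0.002770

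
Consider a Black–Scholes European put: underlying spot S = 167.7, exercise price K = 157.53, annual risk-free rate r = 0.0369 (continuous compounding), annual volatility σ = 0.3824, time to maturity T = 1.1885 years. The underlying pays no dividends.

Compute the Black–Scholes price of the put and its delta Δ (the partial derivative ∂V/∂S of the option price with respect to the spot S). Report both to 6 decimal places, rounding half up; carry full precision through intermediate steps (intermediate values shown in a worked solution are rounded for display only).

σ√T = 0.3824·√1.1885 = 0.416886
d₁ = (ln(S/K) + (r+σ²/2)T) / (σ√T) = (ln(167.7/157.53) + (0.0369+0.3824²/2)·1.1885) / 0.416886 = (0.062561 + 0.130753) / 0.416886 = 0.463708
d₂ = d₁ − σ√T = 0.463708 − 0.416886 = 0.046822
e^{−rT} = e^{−0.0369·1.1885} = 0.957092
N(−d₁) = 0.321428,  N(−d₂) = 0.481328
Put price V = K·e^{−rT}·N(−d₂) − S·N(−d₁) = 72.570111 − 53.903558 = 18.666554
Δ = −N(−d₁) = -0.321428

price = 18.666554
Δ = -0.321428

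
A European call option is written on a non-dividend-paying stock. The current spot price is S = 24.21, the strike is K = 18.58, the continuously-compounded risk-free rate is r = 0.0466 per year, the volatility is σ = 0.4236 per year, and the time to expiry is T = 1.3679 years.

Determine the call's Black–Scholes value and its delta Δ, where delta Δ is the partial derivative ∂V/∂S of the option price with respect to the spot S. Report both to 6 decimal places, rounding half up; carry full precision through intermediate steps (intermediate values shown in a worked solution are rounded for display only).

price = 8.299077
Δ = 0.818753

σ√T = 0.4236·√1.3679 = 0.495431
d₁ = (ln(S/K) + (r+σ²/2)T) / (σ√T) = (ln(24.21/18.58) + (0.0466+0.4236²/2)·1.3679) / 0.495431 = (0.264680 + 0.186470) / 0.495431 = 0.910622
d₂ = d₁ − σ√T = 0.910622 − 0.495431 = 0.415191
e^{−rT} = e^{−0.0466·1.3679} = 0.938245
N(d₁) = 0.818753,  N(d₂) = 0.660999
Call price V = S·N(d₁) − K·e^{−rT}·N(d₂) = 19.822000 − 11.522923 = 8.299077
Δ = N(d₁) = 0.818753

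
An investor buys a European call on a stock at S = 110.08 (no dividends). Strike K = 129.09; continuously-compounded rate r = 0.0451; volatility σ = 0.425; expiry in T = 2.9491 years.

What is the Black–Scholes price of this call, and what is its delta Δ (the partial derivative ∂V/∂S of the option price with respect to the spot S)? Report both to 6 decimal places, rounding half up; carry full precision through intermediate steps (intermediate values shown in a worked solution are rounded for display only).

σ√T = 0.425·√2.9491 = 0.729850
d₁ = (ln(S/K) + (r+σ²/2)T) / (σ√T) = (ln(110.08/129.09) + (0.0451+0.425²/2)·2.9491) / 0.729850 = (-0.159302 + 0.399345) / 0.729850 = 0.328893
d₂ = d₁ − σ√T = 0.328893 − 0.729850 = -0.400957
e^{−rT} = e^{−0.0451·2.9491} = 0.875461
N(d₁) = 0.628882,  N(d₂) = 0.344226
Call price V = S·N(d₁) − K·e^{−rT}·N(d₂) = 69.227297 − 38.902093 = 30.325204
Δ = N(d₁) = 0.628882

price = 30.325204
Δ = 0.628882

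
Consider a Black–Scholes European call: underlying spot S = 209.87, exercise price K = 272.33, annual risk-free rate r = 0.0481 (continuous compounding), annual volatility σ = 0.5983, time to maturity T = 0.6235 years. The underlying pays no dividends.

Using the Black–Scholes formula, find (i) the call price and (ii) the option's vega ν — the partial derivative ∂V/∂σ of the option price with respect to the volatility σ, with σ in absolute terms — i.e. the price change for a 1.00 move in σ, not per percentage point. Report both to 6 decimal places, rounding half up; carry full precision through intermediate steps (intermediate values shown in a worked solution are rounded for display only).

σ√T = 0.5983·√0.6235 = 0.472430
d₁ = (ln(S/K) + (r+σ²/2)T) / (σ√T) = (ln(209.87/272.33) + (0.0481+0.5983²/2)·0.6235) / 0.472430 = (-0.260526 + 0.141585) / 0.472430 = -0.251764
d₂ = d₁ − σ√T = -0.251764 − 0.472430 = -0.724194
e^{−rT} = e^{−0.0481·0.6235} = 0.970455
N(d₁) = 0.400612,  N(d₂) = 0.234473
Call price V = S·N(d₁) − K·e^{−rT}·N(d₂) = 84.076353 − 61.967531 = 22.108823
φ(d₁) = (1/√(2π))·e^{−d₁²/2} = 0.386497
ν = S·φ(d₁)·√T = 64.049348

price = 22.108823
ν = 64.049348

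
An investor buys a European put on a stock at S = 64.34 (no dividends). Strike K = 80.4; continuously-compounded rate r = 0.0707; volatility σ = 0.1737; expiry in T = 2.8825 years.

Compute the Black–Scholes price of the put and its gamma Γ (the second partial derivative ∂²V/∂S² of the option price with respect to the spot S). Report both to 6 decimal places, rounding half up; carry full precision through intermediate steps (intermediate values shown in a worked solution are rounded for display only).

price = 8.248927
Γ = 0.020953

σ√T = 0.1737·√2.8825 = 0.294907
d₁ = (ln(S/K) + (r+σ²/2)T) / (σ√T) = (ln(64.34/80.4) + (0.0707+0.1737²/2)·2.8825) / 0.294907 = (-0.222833 + 0.247278) / 0.294907 = 0.082891
d₂ = d₁ − σ√T = 0.082891 − 0.294907 = -0.212016
e^{−rT} = e^{−0.0707·2.8825} = 0.815631
N(−d₁) = 0.466969,  N(−d₂) = 0.583953
Put price V = K·e^{−rT}·N(−d₂) − S·N(−d₁) = 38.293725 − 30.044797 = 8.248927
φ(d₁) = (1/√(2π))·e^{−d₁²/2} = 0.397574
Γ = φ(d₁) / (S·σ·√T) = 0.020953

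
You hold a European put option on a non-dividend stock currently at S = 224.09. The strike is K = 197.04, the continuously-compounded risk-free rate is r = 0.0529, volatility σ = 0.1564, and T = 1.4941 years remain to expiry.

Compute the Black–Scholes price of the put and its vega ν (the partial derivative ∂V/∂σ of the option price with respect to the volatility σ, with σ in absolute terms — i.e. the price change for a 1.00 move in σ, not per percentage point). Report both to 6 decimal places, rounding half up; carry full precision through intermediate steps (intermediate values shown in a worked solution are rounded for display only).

price = 2.713970
ν = 54.347362

σ√T = 0.1564·√1.4941 = 0.191173
d₁ = (ln(S/K) + (r+σ²/2)T) / (σ√T) = (ln(224.09/197.04) + (0.0529+0.1564²/2)·1.4941) / 0.191173 = (0.128641 + 0.097311) / 0.191173 = 1.181927
d₂ = d₁ − σ√T = 1.181927 − 0.191173 = 0.990754
e^{−rT} = e^{−0.0529·1.4941} = 0.924005
N(−d₁) = 0.118617,  N(−d₂) = 0.160903
Put price V = K·e^{−rT}·N(−d₂) − S·N(−d₁) = 29.294950 − 26.580979 = 2.713970
φ(d₁) = (1/√(2π))·e^{−d₁²/2} = 0.198411
ν = S·φ(d₁)·√T = 54.347362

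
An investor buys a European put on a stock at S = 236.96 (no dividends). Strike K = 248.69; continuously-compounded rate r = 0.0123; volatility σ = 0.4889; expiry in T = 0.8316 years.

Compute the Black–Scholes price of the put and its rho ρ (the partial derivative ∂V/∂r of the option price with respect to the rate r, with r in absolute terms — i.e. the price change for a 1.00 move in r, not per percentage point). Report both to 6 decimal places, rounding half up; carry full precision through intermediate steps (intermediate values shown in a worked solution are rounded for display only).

σ√T = 0.4889·√0.8316 = 0.445838
d₁ = (ln(S/K) + (r+σ²/2)T) / (σ√T) = (ln(236.96/248.69) + (0.0123+0.4889²/2)·0.8316) / 0.445838 = (-0.048316 + 0.109615) / 0.445838 = 0.137491
d₂ = d₁ − σ√T = 0.137491 − 0.445838 = -0.308347
e^{−rT} = e^{−0.0123·0.8316} = 0.989823
N(−d₁) = 0.445321,  N(−d₂) = 0.621091
Put price V = K·e^{−rT}·N(−d₂) − S·N(−d₁) = 152.887242 − 105.523348 = 47.363894
ρ = −K·T·e^{−rT}·N(−d₂) = -127.141030

price = 47.363894
ρ = -127.141030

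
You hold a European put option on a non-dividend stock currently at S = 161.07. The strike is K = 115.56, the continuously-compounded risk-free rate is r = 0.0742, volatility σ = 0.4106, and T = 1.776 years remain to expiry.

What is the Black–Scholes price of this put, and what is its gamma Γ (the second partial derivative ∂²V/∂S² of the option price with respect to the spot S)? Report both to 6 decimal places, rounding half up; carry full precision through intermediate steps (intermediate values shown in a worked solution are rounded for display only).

σ√T = 0.4106·√1.776 = 0.547193
d₁ = (ln(S/K) + (r+σ²/2)T) / (σ√T) = (ln(161.07/115.56) + (0.0742+0.4106²/2)·1.776) / 0.547193 = (0.332049 + 0.281489) / 0.547193 = 1.121247
d₂ = d₁ − σ√T = 1.121247 − 0.547193 = 0.574054
e^{−rT} = e^{−0.0742·1.776} = 0.876535
N(−d₁) = 0.131091,  N(−d₂) = 0.282966
Put price V = K·e^{−rT}·N(−d₂) − S·N(−d₁) = 28.662241 − 21.114885 = 7.547356
φ(d₁) = (1/√(2π))·e^{−d₁²/2} = 0.212772
Γ = φ(d₁) / (S·σ·√T) = 0.002414

price = 7.547356
Γ = 0.002414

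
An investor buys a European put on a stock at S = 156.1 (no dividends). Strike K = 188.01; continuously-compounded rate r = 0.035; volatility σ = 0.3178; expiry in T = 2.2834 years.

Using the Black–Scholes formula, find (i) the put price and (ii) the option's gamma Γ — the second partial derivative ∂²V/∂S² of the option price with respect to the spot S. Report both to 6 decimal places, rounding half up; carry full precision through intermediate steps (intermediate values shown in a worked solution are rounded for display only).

σ√T = 0.3178·√2.2834 = 0.480225
d₁ = (ln(S/K) + (r+σ²/2)T) / (σ√T) = (ln(156.1/188.01) + (0.035+0.3178²/2)·2.2834) / 0.480225 = (-0.185998 + 0.195227) / 0.480225 = 0.019218
d₂ = d₁ − σ√T = 0.019218 − 0.480225 = -0.461008
e^{−rT} = e^{−0.035·2.2834} = 0.923191
N(−d₁) = 0.492334,  N(−d₂) = 0.677603
Put price V = K·e^{−rT}·N(−d₂) − S·N(−d₁) = 117.611056 − 76.853301 = 40.757755
φ(d₁) = (1/√(2π))·e^{−d₁²/2} = 0.398869
Γ = φ(d₁) / (S·σ·√T) = 0.005321

price = 40.757755
Γ = 0.005321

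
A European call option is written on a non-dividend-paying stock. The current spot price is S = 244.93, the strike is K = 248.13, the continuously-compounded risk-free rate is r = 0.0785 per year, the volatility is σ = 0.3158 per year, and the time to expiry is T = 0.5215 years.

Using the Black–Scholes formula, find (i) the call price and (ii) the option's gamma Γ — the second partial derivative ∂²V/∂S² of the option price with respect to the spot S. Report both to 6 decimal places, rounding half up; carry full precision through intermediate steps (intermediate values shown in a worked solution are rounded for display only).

price = 25.469425
Γ = 0.006945

σ√T = 0.3158·√0.5215 = 0.228055
d₁ = (ln(S/K) + (r+σ²/2)T) / (σ√T) = (ln(244.93/248.13) + (0.0785+0.3158²/2)·0.5215) / 0.228055 = (-0.012980 + 0.066942) / 0.228055 = 0.236618
d₂ = d₁ − σ√T = 0.236618 − 0.228055 = 0.008563
e^{−rT} = e^{−0.0785·0.5215} = 0.959889
N(d₁) = 0.593523,  N(d₂) = 0.503416
Call price V = S·N(d₁) − K·e^{−rT}·N(d₂) = 145.371704 − 119.902279 = 25.469425
φ(d₁) = (1/√(2π))·e^{−d₁²/2} = 0.387929
Γ = φ(d₁) / (S·σ·√T) = 0.006945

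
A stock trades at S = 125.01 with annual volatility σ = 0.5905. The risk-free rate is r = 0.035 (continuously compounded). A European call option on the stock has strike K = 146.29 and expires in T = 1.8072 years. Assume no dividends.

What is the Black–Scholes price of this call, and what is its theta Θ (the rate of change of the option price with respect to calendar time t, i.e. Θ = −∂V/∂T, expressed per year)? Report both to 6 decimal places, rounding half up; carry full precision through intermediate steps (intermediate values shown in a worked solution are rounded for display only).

price = 34.585279
Θ = -11.993590

σ√T = 0.5905·√1.8072 = 0.793822
d₁ = (ln(S/K) + (r+σ²/2)T) / (σ√T) = (ln(125.01/146.29) + (0.035+0.5905²/2)·1.8072) / 0.793822 = (-0.157197 + 0.378329) / 0.793822 = 0.278565
d₂ = d₁ − σ√T = 0.278565 − 0.793822 = -0.515256
e^{−rT} = e^{−0.035·1.8072} = 0.938707
N(d₁) = 0.609711,  N(d₂) = 0.303187
Call price V = S·N(d₁) − K·e^{−rT}·N(d₂) = 76.219950 − 41.634671 = 34.585279
φ(d₁) = (1/√(2π))·e^{−d₁²/2} = 0.383760
Θ = −S·φ(d₁)·σ/(2√T) − r·K·e^{−rT}·N(d₂) = −10.536376 − 1.457213 = -11.993590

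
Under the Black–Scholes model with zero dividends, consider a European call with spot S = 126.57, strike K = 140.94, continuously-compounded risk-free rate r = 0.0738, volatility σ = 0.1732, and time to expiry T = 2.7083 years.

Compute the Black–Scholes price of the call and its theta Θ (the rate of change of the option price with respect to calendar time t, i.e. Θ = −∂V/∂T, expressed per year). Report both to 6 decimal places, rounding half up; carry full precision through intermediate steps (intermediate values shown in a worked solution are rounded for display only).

price = 20.000830
Θ = -7.254791

σ√T = 0.1732·√2.7083 = 0.285034
d₁ = (ln(S/K) + (r+σ²/2)T) / (σ√T) = (ln(126.57/140.94) + (0.0738+0.1732²/2)·2.7083) / 0.285034 = (-0.107539 + 0.240495) / 0.285034 = 0.466457
d₂ = d₁ − σ√T = 0.466457 − 0.285034 = 0.181423
e^{−rT} = e^{−0.0738·2.7083} = 0.818835
N(d₁) = 0.679556,  N(d₂) = 0.571982
Call price V = S·N(d₁) − K·e^{−rT}·N(d₂) = 86.011364 − 66.010534 = 20.000830
φ(d₁) = (1/√(2π))·e^{−d₁²/2} = 0.357818
Θ = −S·φ(d₁)·σ/(2√T) − r·K·e^{−rT}·N(d₂) = −2.383214 − 4.871577 = -7.254791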